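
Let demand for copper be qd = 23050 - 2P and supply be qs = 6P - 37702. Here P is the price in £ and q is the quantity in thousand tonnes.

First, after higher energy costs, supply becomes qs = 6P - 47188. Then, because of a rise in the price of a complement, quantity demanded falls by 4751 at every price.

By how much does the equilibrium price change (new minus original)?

Solve the original market: 23050 - 2P = 6P - 37702, hence P = 7594 and q = 7862.
The shock moves the curves to qd = 18299 - 2P and qs = 6P - 47188.
New equilibrium: 18299 - 2P = 6P - 47188 ⇒ 65487 = 8P ⇒ P = 8185.875, q = 1927.25.
ΔP = 8185.875 − 7594 = +591.875.

+591.875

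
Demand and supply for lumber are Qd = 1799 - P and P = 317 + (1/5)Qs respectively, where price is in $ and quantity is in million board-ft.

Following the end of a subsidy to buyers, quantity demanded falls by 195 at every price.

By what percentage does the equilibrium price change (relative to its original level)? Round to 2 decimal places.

-5.76

Solve the original market: 1799 - P = 5P - 1585, hence P = 564 and Q = 1235.
With the change applied: demand Qd = 1604 - P, supply Qs = 5P - 1585.
Setting them equal: 1604 - P = 5P - 1585 → 3189 = 6P, so P = 531.5 and Q = 1072.5.
%ΔP = (531.5 − 564) / 564 × 100 = -5.76%.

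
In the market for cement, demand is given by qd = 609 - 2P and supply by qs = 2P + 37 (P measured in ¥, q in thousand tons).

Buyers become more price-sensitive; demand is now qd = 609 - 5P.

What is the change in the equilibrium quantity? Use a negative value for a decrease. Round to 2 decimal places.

Initially, 609 - 2P = 2P + 37, so 572 = 4P and P = 143, q = 323.
The shock moves the curves to qd = 609 - 5P and qs = 2P + 37.
Clearing the new market: 609 - 5P = 2P + 37, so P = 572/7 ≈ 81.7143 and q = 1403/7 ≈ 200.4286.
Δq = 200.4286 − 323 = -122.57.

-122.57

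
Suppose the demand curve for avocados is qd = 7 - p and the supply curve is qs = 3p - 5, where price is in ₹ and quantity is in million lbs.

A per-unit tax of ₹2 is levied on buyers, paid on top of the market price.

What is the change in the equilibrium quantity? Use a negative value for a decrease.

Original equilibrium: 7 - p = 3p - 5 gives 12 = 4p, so p = 3 and q = 4.
Since buyers pay the price plus the tax, the effective demand curve becomes qd = 5 - p.
Setting them equal: 5 - p = 3p - 5 → 10 = 4p, so p = 2.5 and q = 2.5.
Δq = 2.5 − 4 = -1.5.

-1.5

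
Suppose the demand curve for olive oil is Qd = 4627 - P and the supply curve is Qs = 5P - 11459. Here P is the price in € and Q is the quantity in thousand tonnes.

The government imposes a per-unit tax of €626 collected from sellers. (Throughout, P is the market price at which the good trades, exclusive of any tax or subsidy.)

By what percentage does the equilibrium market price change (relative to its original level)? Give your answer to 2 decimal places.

+19.46

Before the shock: 4627 - P = 5P - 11459 ⇒ 16086 = 6P ⇒ P = 2681, Q = 1946.
Since sellers keep the price net of the tax, the effective supply curve becomes Qs = 5P - 14589.
Setting them equal: 4627 - P = 5P - 14589 → 19216 = 6P, so P = 9608/3 ≈ 3202.6667 and Q = 4273/3 ≈ 1424.3333.
%ΔP = (3202.6667 − 2681) / 2681 × 100 = +19.46%.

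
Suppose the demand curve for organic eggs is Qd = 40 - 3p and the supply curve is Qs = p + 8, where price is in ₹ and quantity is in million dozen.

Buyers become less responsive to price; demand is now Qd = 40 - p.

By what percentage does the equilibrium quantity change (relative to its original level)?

Solve the original market: 40 - 3p = p + 8, hence p = 8 and Q = 16.
The shock moves the curves to Qd = 40 - p and Qs = p + 8.
Equate the new curves: 40 - p = p + 8, giving 32 = 2p, p = 16, Q = 24.
%ΔQ = (24 − 16) / 16 × 100 = +50%.

+50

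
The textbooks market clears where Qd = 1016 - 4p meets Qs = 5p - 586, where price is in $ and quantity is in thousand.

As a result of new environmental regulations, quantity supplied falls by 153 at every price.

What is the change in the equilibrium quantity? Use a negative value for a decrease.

-68

Before the shock: 1016 - 4p = 5p - 586 ⇒ 1602 = 9p ⇒ p = 178, Q = 304.
With the change applied: demand Qd = 1016 - 4p, supply Qs = 5p - 739.
Setting them equal: 1016 - 4p = 5p - 739 → 1755 = 9p, so p = 195 and Q = 236.
ΔQ = 236 − 304 = -68.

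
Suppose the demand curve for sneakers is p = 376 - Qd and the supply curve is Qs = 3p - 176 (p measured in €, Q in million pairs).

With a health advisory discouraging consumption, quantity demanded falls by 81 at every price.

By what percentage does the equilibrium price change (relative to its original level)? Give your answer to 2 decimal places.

-14.67

Original equilibrium: 376 - p = 3p - 176 gives 552 = 4p, so p = 138 and Q = 238.
The new curves are Qd = 295 - p (demand) and Qs = 3p - 176 (supply).
New equilibrium: 295 - p = 3p - 176 ⇒ 471 = 4p ⇒ p = 117.75, Q = 177.25.
%Δp = (117.75 − 138) / 138 × 100 = -14.67%.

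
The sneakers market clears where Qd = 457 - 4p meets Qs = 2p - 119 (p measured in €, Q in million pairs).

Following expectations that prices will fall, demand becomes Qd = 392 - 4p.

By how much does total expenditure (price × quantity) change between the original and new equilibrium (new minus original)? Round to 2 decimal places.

Original equilibrium: 457 - 4p = 2p - 119 gives 576 = 6p, so p = 96 and Q = 73.
With the change applied: demand Qd = 392 - 4p, supply Qs = 2p - 119.
New equilibrium: 392 - 4p = 2p - 119 ⇒ 511 = 6p ⇒ p = 511/6 ≈ 85.1667, Q = 154/3 ≈ 51.3333.
Expenditure moves from 96×73 = 7008 to 85.1667×51.3333 = 4371.8889; change = -2636.11.

-2636.11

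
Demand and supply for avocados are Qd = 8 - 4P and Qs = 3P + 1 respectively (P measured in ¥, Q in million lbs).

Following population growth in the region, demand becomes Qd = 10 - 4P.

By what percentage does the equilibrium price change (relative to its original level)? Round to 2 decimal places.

+28.57

Solve the original market: 8 - 4P = 3P + 1, hence P = 1 and Q = 4.
With the change applied: demand Qd = 10 - 4P, supply Qs = 3P + 1.
New equilibrium: 10 - 4P = 3P + 1 ⇒ 9 = 7P ⇒ P = 9/7 ≈ 1.2857, Q = 34/7 ≈ 4.8571.
%ΔP = (1.2857 − 1) / 1 × 100 = +28.57%.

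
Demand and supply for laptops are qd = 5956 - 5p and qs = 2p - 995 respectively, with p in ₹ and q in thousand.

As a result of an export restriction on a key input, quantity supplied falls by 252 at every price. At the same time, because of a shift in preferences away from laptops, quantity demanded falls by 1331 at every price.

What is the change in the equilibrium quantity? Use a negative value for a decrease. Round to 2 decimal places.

Original equilibrium: 5956 - 5p = 2p - 995 gives 6951 = 7p, so p = 993 and q = 991.
After the shift, demand is qd = 4625 - 5p and supply is qs = 2p - 1247.
Equate the new curves: 4625 - 5p = 2p - 1247, giving 5872 = 7p, p = 5872/7 ≈ 838.8571, q = 3015/7 ≈ 430.7143.
Δq = 430.7143 − 991 = -560.29.

-560.29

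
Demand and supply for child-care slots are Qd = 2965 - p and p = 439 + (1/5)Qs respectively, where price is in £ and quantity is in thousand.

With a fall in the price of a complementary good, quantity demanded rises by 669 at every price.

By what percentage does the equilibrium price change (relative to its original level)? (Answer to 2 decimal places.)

+12.97

Original equilibrium: 2965 - p = 5p - 2195 gives 5160 = 6p, so p = 860 and Q = 2105.
The new curves are Qd = 3634 - p (demand) and Qs = 5p - 2195 (supply).
New equilibrium: 3634 - p = 5p - 2195 ⇒ 5829 = 6p ⇒ p = 971.5, Q = 2662.5.
%Δp = (971.5 − 860) / 860 × 100 = +12.97%.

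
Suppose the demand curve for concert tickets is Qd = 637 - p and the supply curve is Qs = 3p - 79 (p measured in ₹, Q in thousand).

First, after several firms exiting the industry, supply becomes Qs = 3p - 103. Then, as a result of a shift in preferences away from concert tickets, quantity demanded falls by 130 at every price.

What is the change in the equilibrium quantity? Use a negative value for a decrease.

-103.5

Solve the original market: 637 - p = 3p - 79, hence p = 179 and Q = 458.
The new curves are Qd = 507 - p (demand) and Qs = 3p - 103 (supply).
New equilibrium: 507 - p = 3p - 103 ⇒ 610 = 4p ⇒ p = 152.5, Q = 354.5.
ΔQ = 354.5 − 458 = -103.5.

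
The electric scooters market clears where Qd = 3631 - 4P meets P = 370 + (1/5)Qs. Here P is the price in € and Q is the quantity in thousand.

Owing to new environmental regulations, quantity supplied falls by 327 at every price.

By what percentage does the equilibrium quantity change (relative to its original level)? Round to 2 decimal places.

-12.16

Before the shock: 3631 - 4P = 5P - 1850 ⇒ 5481 = 9P ⇒ P = 609, Q = 1195.
The shock moves the curves to Qd = 3631 - 4P and Qs = 5P - 2177.
New equilibrium: 3631 - 4P = 5P - 2177 ⇒ 5808 = 9P ⇒ P = 1936/3 ≈ 645.3333, Q = 3149/3 ≈ 1049.6667.
%ΔQ = (1049.6667 − 1195) / 1195 × 100 = -12.16%.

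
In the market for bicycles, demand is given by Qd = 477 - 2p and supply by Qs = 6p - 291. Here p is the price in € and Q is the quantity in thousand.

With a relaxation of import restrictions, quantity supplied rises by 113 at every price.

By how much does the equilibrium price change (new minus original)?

-14.125

Before the shock: 477 - 2p = 6p - 291 ⇒ 768 = 8p ⇒ p = 96, Q = 285.
With the change applied: demand Qd = 477 - 2p, supply Qs = 6p - 178.
Setting them equal: 477 - 2p = 6p - 178 → 655 = 8p, so p = 81.875 and Q = 313.25.
Δp = 81.875 − 96 = -14.125.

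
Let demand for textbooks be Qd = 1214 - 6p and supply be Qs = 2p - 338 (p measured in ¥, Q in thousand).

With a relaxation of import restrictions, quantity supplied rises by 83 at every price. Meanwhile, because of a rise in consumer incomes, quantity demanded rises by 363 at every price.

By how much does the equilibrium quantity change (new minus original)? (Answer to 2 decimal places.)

+153.00

Before the shock: 1214 - 6p = 2p - 338 ⇒ 1552 = 8p ⇒ p = 194, Q = 50.
The shock moves the curves to Qd = 1577 - 6p and Qs = 2p - 255.
Clearing the new market: 1577 - 6p = 2p - 255, so p = 229 and Q = 203.
ΔQ = 203 − 50 = +153.00.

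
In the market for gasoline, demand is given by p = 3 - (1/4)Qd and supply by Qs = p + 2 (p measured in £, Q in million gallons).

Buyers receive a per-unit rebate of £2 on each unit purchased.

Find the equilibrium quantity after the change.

5.6

Before the shock: 12 - 4p = p + 2 ⇒ 10 = 5p ⇒ p = 2, Q = 4.
Since buyers' out-of-pocket price is the market price minus the rebate, the effective demand curve becomes Qd = 20 - 4p.
Clearing the new market: 20 - 4p = p + 2, so p = 3.6 and Q = 5.6.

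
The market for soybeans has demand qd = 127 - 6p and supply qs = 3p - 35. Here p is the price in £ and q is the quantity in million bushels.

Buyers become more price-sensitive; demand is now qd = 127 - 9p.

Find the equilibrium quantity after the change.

Before the shock: 127 - 6p = 3p - 35 ⇒ 162 = 9p ⇒ p = 18, q = 19.
After the shift, demand is qd = 127 - 9p and supply is qs = 3p - 35.
Equate the new curves: 127 - 9p = 3p - 35, giving 162 = 12p, p = 13.5, q = 5.5.

5.5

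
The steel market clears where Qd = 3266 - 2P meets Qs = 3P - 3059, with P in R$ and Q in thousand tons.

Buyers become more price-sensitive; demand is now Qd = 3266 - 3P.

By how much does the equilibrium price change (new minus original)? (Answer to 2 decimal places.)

Before the shock: 3266 - 2P = 3P - 3059 ⇒ 6325 = 5P ⇒ P = 1265, Q = 736.
The new curves are Qd = 3266 - 3P (demand) and Qs = 3P - 3059 (supply).
Equate the new curves: 3266 - 3P = 3P - 3059, giving 6325 = 6P, P = 6325/6 ≈ 1054.1667, Q = 103.5.
ΔP = 1054.1667 − 1265 = -210.83.

-210.83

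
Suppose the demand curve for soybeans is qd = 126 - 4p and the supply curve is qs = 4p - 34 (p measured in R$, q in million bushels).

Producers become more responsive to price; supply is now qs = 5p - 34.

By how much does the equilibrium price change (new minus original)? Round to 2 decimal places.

Before the shock: 126 - 4p = 4p - 34 ⇒ 160 = 8p ⇒ p = 20, q = 46.
The shock moves the curves to qd = 126 - 4p and qs = 5p - 34.
Clearing the new market: 126 - 4p = 5p - 34, so p = 160/9 ≈ 17.7778 and q = 494/9 ≈ 54.8889.
Δp = 17.7778 − 20 = -2.22.

-2.22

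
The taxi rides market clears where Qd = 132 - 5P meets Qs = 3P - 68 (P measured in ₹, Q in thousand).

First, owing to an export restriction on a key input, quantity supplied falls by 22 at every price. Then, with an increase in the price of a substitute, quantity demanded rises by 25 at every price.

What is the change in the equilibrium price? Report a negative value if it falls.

+5.875

Initially, 132 - 5P = 3P - 68, so 200 = 8P and P = 25, Q = 7.
With the change applied: demand Qd = 157 - 5P, supply Qs = 3P - 90.
Clearing the new market: 157 - 5P = 3P - 90, so P = 30.875 and Q = 2.625.
ΔP = 30.875 − 25 = +5.875.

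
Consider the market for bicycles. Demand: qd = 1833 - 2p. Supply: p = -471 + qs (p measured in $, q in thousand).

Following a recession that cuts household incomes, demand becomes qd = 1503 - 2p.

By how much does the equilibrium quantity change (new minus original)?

Solve the original market: 1833 - 2p = p + 471, hence p = 454 and q = 925.
After the shift, demand is qd = 1503 - 2p and supply is qs = p + 471.
Equate the new curves: 1503 - 2p = p + 471, giving 1032 = 3p, p = 344, q = 815.
Δq = 815 − 925 = -110.

-110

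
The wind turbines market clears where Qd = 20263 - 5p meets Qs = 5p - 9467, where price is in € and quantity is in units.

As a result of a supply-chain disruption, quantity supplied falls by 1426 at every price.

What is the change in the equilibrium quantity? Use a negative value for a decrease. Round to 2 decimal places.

-713.00

Solve the original market: 20263 - 5p = 5p - 9467, hence p = 2973 and Q = 5398.
The shock moves the curves to Qd = 20263 - 5p and Qs = 5p - 10893.
Setting them equal: 20263 - 5p = 5p - 10893 → 31156 = 10p, so p = 3115.6 and Q = 4685.
ΔQ = 4685 − 5398 = -713.00.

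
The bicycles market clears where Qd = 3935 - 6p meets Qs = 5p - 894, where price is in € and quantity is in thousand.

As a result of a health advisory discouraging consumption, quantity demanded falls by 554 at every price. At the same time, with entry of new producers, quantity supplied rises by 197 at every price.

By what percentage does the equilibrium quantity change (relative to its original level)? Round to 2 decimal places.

-11.10

Solve the original market: 3935 - 6p = 5p - 894, hence p = 439 and Q = 1301.
With the change applied: demand Qd = 3381 - 6p, supply Qs = 5p - 697.
New equilibrium: 3381 - 6p = 5p - 697 ⇒ 4078 = 11p ⇒ p = 4078/11 ≈ 370.7273, Q = 12723/11 ≈ 1156.6364.
%ΔQ = (1156.6364 − 1301) / 1301 × 100 = -11.10%.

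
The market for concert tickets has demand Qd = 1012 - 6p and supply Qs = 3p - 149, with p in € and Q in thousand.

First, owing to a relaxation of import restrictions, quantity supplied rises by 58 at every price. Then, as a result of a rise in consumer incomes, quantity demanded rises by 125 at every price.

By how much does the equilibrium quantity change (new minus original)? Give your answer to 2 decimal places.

Solve the original market: 1012 - 6p = 3p - 149, hence p = 129 and Q = 238.
After the shift, demand is Qd = 1137 - 6p and supply is Qs = 3p - 91.
New equilibrium: 1137 - 6p = 3p - 91 ⇒ 1228 = 9p ⇒ p = 1228/9 ≈ 136.4444, Q = 955/3 ≈ 318.3333.
ΔQ = 318.3333 − 238 = +80.33.

+80.33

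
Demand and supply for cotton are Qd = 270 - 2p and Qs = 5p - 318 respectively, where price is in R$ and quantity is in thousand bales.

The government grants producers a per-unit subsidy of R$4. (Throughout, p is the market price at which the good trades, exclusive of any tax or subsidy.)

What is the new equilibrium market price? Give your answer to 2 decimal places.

Original equilibrium: 270 - 2p = 5p - 318 gives 588 = 7p, so p = 84 and Q = 102.
Since sellers receive the price plus the subsidy, the effective supply curve becomes Qs = 5p - 298.
Equate the new curves: 270 - 2p = 5p - 298, giving 568 = 7p, p = 568/7 ≈ 81.1429, Q = 754/7 ≈ 107.7143.

81.14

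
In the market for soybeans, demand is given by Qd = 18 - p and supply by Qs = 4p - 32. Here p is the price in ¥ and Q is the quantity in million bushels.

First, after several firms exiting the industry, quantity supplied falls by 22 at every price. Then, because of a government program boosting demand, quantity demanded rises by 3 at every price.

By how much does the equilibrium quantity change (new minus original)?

-2

Solve the original market: 18 - p = 4p - 32, hence p = 10 and Q = 8.
After the shift, demand is Qd = 21 - p and supply is Qs = 4p - 54.
New equilibrium: 21 - p = 4p - 54 ⇒ 75 = 5p ⇒ p = 15, Q = 6.
ΔQ = 6 − 8 = -2.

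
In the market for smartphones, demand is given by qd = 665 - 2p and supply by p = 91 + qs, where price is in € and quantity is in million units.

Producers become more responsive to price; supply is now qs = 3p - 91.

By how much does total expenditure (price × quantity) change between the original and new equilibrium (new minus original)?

+14253.12

Before the shock: 665 - 2p = p - 91 ⇒ 756 = 3p ⇒ p = 252, q = 161.
The new curves are qd = 665 - 2p (demand) and qs = 3p - 91 (supply).
Setting them equal: 665 - 2p = 3p - 91 → 756 = 5p, so p = 151.2 and q = 362.6.
Expenditure moves from 252×161 = 40572 to 151.2×362.6 = 54825.12; change = +14253.12.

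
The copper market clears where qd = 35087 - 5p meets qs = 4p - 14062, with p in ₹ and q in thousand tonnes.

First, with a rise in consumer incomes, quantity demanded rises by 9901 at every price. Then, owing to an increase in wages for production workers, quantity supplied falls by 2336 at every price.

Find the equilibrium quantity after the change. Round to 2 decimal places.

Before the shock: 35087 - 5p = 4p - 14062 ⇒ 49149 = 9p ⇒ p = 5461, q = 7782.
With the change applied: demand qd = 44988 - 5p, supply qs = 4p - 16398.
New equilibrium: 44988 - 5p = 4p - 16398 ⇒ 61386 = 9p ⇒ p = 20462/3 ≈ 6820.6667, q = 32654/3 ≈ 10884.6667.

10884.67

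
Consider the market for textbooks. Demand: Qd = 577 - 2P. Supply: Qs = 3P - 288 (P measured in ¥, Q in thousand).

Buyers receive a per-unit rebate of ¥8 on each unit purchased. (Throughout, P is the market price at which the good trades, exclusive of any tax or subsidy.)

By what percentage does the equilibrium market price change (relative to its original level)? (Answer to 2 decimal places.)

Initially, 577 - 2P = 3P - 288, so 865 = 5P and P = 173, Q = 231.
Since buyers' out-of-pocket price is the market price minus the rebate, the effective demand curve becomes Qd = 593 - 2P.
New equilibrium: 593 - 2P = 3P - 288 ⇒ 881 = 5P ⇒ P = 176.2, Q = 240.6.
%ΔP = (176.2 − 173) / 173 × 100 = +1.85%.

+1.85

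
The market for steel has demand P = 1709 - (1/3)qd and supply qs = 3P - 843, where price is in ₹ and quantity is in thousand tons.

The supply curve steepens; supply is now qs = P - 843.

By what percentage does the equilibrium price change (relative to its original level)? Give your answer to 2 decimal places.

+50.00

Solve the original market: 5127 - 3P = 3P - 843, hence P = 995 and q = 2142.
The shock moves the curves to qd = 5127 - 3P and qs = P - 843.
Clearing the new market: 5127 - 3P = P - 843, so P = 1492.5 and q = 649.5.
%ΔP = (1492.5 − 995) / 995 × 100 = +50.00%.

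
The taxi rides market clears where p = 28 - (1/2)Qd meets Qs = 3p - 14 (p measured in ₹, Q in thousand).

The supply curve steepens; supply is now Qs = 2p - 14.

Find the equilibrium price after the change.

17.5

Solve the original market: 56 - 2p = 3p - 14, hence p = 14 and Q = 28.
The shock moves the curves to Qd = 56 - 2p and Qs = 2p - 14.
New equilibrium: 56 - 2p = 2p - 14 ⇒ 70 = 4p ⇒ p = 17.5, Q = 21.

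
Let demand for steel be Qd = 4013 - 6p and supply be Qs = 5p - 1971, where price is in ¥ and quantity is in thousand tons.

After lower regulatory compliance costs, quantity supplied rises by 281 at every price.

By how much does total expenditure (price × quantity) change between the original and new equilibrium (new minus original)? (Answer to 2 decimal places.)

Original equilibrium: 4013 - 6p = 5p - 1971 gives 5984 = 11p, so p = 544 and Q = 749.
With the change applied: demand Qd = 4013 - 6p, supply Qs = 5p - 1690.
Setting them equal: 4013 - 6p = 5p - 1690 → 5703 = 11p, so p = 5703/11 ≈ 518.4545 and Q = 9925/11 ≈ 902.2727.
Expenditure moves from 544×749 = 407456 to 518.4545×902.2727 = 467787.3967; change = +60331.40.

+60331.40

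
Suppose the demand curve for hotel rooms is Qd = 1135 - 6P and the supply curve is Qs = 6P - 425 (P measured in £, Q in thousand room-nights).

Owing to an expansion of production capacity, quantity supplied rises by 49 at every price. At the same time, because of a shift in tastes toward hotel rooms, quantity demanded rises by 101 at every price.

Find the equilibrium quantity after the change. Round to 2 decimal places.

430.00

Initially, 1135 - 6P = 6P - 425, so 1560 = 12P and P = 130, Q = 355.
After the shift, demand is Qd = 1236 - 6P and supply is Qs = 6P - 376.
New equilibrium: 1236 - 6P = 6P - 376 ⇒ 1612 = 12P ⇒ P = 403/3 ≈ 134.3333, Q = 430.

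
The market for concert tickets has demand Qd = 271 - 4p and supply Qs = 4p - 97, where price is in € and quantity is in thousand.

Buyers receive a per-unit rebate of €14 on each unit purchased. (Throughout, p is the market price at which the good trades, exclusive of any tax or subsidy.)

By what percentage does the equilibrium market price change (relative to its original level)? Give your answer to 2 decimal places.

Initially, 271 - 4p = 4p - 97, so 368 = 8p and p = 46, Q = 87.
Since buyers' out-of-pocket price is the market price minus the rebate, the effective demand curve becomes Qd = 327 - 4p.
Clearing the new market: 327 - 4p = 4p - 97, so p = 53 and Q = 115.
%Δp = (53 − 46) / 46 × 100 = +15.22%.

+15.22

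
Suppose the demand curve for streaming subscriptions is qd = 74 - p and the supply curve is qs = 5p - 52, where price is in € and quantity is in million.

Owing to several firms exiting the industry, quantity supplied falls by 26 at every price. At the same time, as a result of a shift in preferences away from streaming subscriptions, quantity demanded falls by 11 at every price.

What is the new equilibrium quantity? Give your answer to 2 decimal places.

Before the shock: 74 - p = 5p - 52 ⇒ 126 = 6p ⇒ p = 21, q = 53.
After the shift, demand is qd = 63 - p and supply is qs = 5p - 78.
Equate the new curves: 63 - p = 5p - 78, giving 141 = 6p, p = 23.5, q = 39.5.

39.50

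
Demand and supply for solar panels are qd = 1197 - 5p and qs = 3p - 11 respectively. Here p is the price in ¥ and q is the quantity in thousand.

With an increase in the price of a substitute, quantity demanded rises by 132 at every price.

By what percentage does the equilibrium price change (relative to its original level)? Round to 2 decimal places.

Original equilibrium: 1197 - 5p = 3p - 11 gives 1208 = 8p, so p = 151 and q = 442.
With the change applied: demand qd = 1329 - 5p, supply qs = 3p - 11.
Setting them equal: 1329 - 5p = 3p - 11 → 1340 = 8p, so p = 167.5 and q = 491.5.
%Δp = (167.5 − 151) / 151 × 100 = +10.93%.

+10.93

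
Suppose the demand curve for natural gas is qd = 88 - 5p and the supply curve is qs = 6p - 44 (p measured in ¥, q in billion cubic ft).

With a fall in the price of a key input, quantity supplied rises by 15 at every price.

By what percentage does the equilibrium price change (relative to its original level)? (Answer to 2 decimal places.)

-11.36

Original equilibrium: 88 - 5p = 6p - 44 gives 132 = 11p, so p = 12 and q = 28.
The shock moves the curves to qd = 88 - 5p and qs = 6p - 29.
Equate the new curves: 88 - 5p = 6p - 29, giving 117 = 11p, p = 117/11 ≈ 10.6364, q = 383/11 ≈ 34.8182.
%Δp = (10.6364 − 12) / 12 × 100 = -11.36%.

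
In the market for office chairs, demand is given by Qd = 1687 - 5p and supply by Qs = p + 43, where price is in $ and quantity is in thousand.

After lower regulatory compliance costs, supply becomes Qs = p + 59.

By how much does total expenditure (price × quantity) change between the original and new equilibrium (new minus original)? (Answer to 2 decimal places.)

Original equilibrium: 1687 - 5p = p + 43 gives 1644 = 6p, so p = 274 and Q = 317.
With the change applied: demand Qd = 1687 - 5p, supply Qs = p + 59.
Equate the new curves: 1687 - 5p = p + 59, giving 1628 = 6p, p = 814/3 ≈ 271.3333, Q = 991/3 ≈ 330.3333.
Expenditure moves from 274×317 = 86858 to 271.3333×330.3333 = 89630.4444; change = +2772.44.

+2772.44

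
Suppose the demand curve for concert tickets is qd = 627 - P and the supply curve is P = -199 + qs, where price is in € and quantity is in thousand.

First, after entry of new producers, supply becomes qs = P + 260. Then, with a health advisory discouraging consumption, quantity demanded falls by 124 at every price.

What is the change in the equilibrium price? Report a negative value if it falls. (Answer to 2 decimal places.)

-92.50

Solve the original market: 627 - P = P + 199, hence P = 214 and q = 413.
After the shift, demand is qd = 503 - P and supply is qs = P + 260.
Equate the new curves: 503 - P = P + 260, giving 243 = 2P, P = 121.5, q = 381.5.
ΔP = 121.5 − 214 = -92.50.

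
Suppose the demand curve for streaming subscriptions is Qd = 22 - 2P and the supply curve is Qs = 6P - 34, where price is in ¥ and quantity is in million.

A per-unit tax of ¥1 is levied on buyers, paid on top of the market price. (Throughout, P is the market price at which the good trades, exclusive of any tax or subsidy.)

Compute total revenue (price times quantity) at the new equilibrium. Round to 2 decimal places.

Original equilibrium: 22 - 2P = 6P - 34 gives 56 = 8P, so P = 7 and Q = 8.
Since buyers pay the price plus the tax, the effective demand curve becomes Qd = 20 - 2P.
Clearing the new market: 20 - 2P = 6P - 34, so P = 6.75 and Q = 6.5.
New expenditure = 6.75 × 6.5 = 43.88.

43.88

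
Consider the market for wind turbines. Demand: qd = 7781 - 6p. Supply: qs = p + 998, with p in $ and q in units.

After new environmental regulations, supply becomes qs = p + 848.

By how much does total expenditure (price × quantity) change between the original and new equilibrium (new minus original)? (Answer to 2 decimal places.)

Solve the original market: 7781 - 6p = p + 998, hence p = 969 and q = 1967.
After the shift, demand is qd = 7781 - 6p and supply is qs = p + 848.
Setting them equal: 7781 - 6p = p + 848 → 6933 = 7p, so p = 6933/7 ≈ 990.4286 and q = 12869/7 ≈ 1838.4286.
Expenditure moves from 969×1967 = 1906023 to 990.4286×1838.4286 = 1820832.1837; change = -85190.82.

-85190.82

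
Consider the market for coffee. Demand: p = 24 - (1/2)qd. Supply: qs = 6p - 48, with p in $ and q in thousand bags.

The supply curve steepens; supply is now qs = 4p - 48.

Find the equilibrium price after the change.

16

Before the shock: 48 - 2p = 6p - 48 ⇒ 96 = 8p ⇒ p = 12, q = 24.
After the shift, demand is qd = 48 - 2p and supply is qs = 4p - 48.
Clearing the new market: 48 - 2p = 4p - 48, so p = 16 and q = 16.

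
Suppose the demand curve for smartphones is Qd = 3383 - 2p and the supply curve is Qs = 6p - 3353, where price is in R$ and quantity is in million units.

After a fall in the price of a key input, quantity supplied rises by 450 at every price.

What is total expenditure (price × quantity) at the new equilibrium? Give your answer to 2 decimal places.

Solve the original market: 3383 - 2p = 6p - 3353, hence p = 842 and Q = 1699.
The new curves are Qd = 3383 - 2p (demand) and Qs = 6p - 2903 (supply).
New equilibrium: 3383 - 2p = 6p - 2903 ⇒ 6286 = 8p ⇒ p = 785.75, Q = 1811.5.
New expenditure = 785.75 × 1811.5 = 1423386.13.

1423386.13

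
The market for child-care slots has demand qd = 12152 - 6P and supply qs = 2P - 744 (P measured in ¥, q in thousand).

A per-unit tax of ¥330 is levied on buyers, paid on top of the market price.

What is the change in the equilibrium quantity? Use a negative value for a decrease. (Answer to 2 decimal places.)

Original equilibrium: 12152 - 6P = 2P - 744 gives 12896 = 8P, so P = 1612 and q = 2480.
Since buyers pay the price plus the tax, the effective demand curve becomes qd = 10172 - 6P.
Equate the new curves: 10172 - 6P = 2P - 744, giving 10916 = 8P, P = 1364.5, q = 1985.
Δq = 1985 − 2480 = -495.00.

-495.00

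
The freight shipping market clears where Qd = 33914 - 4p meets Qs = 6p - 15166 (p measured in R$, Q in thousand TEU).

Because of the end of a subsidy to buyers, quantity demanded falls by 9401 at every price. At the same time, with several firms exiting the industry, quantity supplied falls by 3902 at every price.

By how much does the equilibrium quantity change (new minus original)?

-7201.4

Before the shock: 33914 - 4p = 6p - 15166 ⇒ 49080 = 10p ⇒ p = 4908, Q = 14282.
After the shift, demand is Qd = 24513 - 4p and supply is Qs = 6p - 19068.
Clearing the new market: 24513 - 4p = 6p - 19068, so p = 4358.1 and Q = 7080.6.
ΔQ = 7080.6 − 14282 = -7201.4.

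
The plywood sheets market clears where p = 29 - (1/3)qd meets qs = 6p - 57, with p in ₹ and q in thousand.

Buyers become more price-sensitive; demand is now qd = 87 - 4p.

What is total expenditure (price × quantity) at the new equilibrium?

423.36

Original equilibrium: 87 - 3p = 6p - 57 gives 144 = 9p, so p = 16 and q = 39.
The shock moves the curves to qd = 87 - 4p and qs = 6p - 57.
Clearing the new market: 87 - 4p = 6p - 57, so p = 14.4 and q = 29.4.
New expenditure = 14.4 × 29.4 = 423.36.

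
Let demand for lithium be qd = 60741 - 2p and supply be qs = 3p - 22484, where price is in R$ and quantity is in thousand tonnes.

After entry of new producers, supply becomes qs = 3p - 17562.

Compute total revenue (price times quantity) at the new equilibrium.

460731719.88

Before the shock: 60741 - 2p = 3p - 22484 ⇒ 83225 = 5p ⇒ p = 16645, q = 27451.
With the change applied: demand qd = 60741 - 2p, supply qs = 3p - 17562.
Clearing the new market: 60741 - 2p = 3p - 17562, so p = 15660.6 and q = 29419.8.
New expenditure = 15660.6 × 29419.8 = 460731719.88.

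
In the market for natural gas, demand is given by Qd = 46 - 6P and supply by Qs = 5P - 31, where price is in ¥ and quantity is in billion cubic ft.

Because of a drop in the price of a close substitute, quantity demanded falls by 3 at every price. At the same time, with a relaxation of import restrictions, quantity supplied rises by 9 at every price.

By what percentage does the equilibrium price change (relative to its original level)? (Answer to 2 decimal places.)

Before the shock: 46 - 6P = 5P - 31 ⇒ 77 = 11P ⇒ P = 7, Q = 4.
The new curves are Qd = 43 - 6P (demand) and Qs = 5P - 22 (supply).
Clearing the new market: 43 - 6P = 5P - 22, so P = 65/11 ≈ 5.9091 and Q = 83/11 ≈ 7.5455.
%ΔP = (5.9091 − 7) / 7 × 100 = -15.58%.

-15.58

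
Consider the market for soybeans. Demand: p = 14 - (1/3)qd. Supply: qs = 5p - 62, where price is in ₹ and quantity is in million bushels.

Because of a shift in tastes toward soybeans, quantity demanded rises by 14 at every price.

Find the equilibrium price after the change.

Original equilibrium: 42 - 3p = 5p - 62 gives 104 = 8p, so p = 13 and q = 3.
After the shift, demand is qd = 56 - 3p and supply is qs = 5p - 62.
New equilibrium: 56 - 3p = 5p - 62 ⇒ 118 = 8p ⇒ p = 14.75, q = 11.75.

14.75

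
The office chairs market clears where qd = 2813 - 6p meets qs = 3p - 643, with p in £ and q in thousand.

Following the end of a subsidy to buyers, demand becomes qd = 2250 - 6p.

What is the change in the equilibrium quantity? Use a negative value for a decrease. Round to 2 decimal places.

-187.67

Original equilibrium: 2813 - 6p = 3p - 643 gives 3456 = 9p, so p = 384 and q = 509.
The shock moves the curves to qd = 2250 - 6p and qs = 3p - 643.
Setting them equal: 2250 - 6p = 3p - 643 → 2893 = 9p, so p = 2893/9 ≈ 321.4444 and q = 964/3 ≈ 321.3333.
Δq = 321.3333 − 509 = -187.67.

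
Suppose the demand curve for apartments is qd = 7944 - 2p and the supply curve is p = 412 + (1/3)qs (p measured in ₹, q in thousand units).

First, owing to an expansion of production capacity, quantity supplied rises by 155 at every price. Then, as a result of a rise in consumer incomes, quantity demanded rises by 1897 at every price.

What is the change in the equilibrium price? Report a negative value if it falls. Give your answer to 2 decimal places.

+348.40

Original equilibrium: 7944 - 2p = 3p - 1236 gives 9180 = 5p, so p = 1836 and q = 4272.
With the change applied: demand qd = 9841 - 2p, supply qs = 3p - 1081.
Clearing the new market: 9841 - 2p = 3p - 1081, so p = 2184.4 and q = 5472.2.
Δp = 2184.4 − 1836 = +348.40.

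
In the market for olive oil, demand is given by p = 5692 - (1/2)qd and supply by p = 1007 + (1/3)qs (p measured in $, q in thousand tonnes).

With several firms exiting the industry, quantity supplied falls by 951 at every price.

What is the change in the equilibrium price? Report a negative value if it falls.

Initially, 11384 - 2p = 3p - 3021, so 14405 = 5p and p = 2881, q = 5622.
After the shift, demand is qd = 11384 - 2p and supply is qs = 3p - 3972.
Clearing the new market: 11384 - 2p = 3p - 3972, so p = 3071.2 and q = 5241.6.
Δp = 3071.2 − 2881 = +190.2.

+190.2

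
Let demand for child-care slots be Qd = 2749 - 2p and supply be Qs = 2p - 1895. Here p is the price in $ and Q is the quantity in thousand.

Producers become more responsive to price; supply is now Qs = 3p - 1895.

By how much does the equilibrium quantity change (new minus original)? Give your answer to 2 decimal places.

+464.40

Before the shock: 2749 - 2p = 2p - 1895 ⇒ 4644 = 4p ⇒ p = 1161, Q = 427.
The new curves are Qd = 2749 - 2p (demand) and Qs = 3p - 1895 (supply).
Setting them equal: 2749 - 2p = 3p - 1895 → 4644 = 5p, so p = 928.8 and Q = 891.4.
ΔQ = 891.4 − 427 = +464.40.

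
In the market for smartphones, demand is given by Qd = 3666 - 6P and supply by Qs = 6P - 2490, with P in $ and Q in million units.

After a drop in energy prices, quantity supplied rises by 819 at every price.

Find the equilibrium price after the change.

Original equilibrium: 3666 - 6P = 6P - 2490 gives 6156 = 12P, so P = 513 and Q = 588.
After the shift, demand is Qd = 3666 - 6P and supply is Qs = 6P - 1671.
Equate the new curves: 3666 - 6P = 6P - 1671, giving 5337 = 12P, P = 444.75, Q = 997.5.

444.75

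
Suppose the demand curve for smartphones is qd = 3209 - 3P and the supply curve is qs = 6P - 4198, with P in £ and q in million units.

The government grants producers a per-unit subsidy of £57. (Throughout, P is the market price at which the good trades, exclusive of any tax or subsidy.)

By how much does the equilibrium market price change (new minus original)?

-38

Initially, 3209 - 3P = 6P - 4198, so 7407 = 9P and P = 823, q = 740.
Since sellers receive the price plus the subsidy, the effective supply curve becomes qs = 6P - 3856.
Equate the new curves: 3209 - 3P = 6P - 3856, giving 7065 = 9P, P = 785, q = 854.
ΔP = 785 − 823 = -38.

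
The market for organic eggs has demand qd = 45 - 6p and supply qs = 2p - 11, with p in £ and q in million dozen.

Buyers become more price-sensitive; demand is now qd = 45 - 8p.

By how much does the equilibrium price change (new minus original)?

Initially, 45 - 6p = 2p - 11, so 56 = 8p and p = 7, q = 3.
The new curves are qd = 45 - 8p (demand) and qs = 2p - 11 (supply).
Clearing the new market: 45 - 8p = 2p - 11, so p = 5.6 and q = 0.2.
Δp = 5.6 − 7 = -1.4.

-1.4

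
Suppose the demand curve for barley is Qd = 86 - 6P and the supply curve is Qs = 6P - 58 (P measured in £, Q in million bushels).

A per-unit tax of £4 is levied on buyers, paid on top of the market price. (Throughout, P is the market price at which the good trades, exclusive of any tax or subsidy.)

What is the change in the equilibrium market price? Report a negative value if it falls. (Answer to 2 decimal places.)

-2.00

Before the shock: 86 - 6P = 6P - 58 ⇒ 144 = 12P ⇒ P = 12, Q = 14.
Since buyers pay the price plus the tax, the effective demand curve becomes Qd = 62 - 6P.
Clearing the new market: 62 - 6P = 6P - 58, so P = 10 and Q = 2.
ΔP = 10 − 12 = -2.00.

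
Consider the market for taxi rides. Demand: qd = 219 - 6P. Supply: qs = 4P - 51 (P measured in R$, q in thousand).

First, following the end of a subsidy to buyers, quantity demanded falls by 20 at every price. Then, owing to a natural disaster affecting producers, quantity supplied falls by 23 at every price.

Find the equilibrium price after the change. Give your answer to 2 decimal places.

27.30

Before the shock: 219 - 6P = 4P - 51 ⇒ 270 = 10P ⇒ P = 27, q = 57.
With the change applied: demand qd = 199 - 6P, supply qs = 4P - 74.
New equilibrium: 199 - 6P = 4P - 74 ⇒ 273 = 10P ⇒ P = 27.3, q = 35.2.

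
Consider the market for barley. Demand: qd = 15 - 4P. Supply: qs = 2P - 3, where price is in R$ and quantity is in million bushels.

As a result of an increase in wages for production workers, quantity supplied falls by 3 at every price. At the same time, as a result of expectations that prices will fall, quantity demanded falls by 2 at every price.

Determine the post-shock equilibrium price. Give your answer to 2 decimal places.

3.17

Initially, 15 - 4P = 2P - 3, so 18 = 6P and P = 3, q = 3.
The shock moves the curves to qd = 13 - 4P and qs = 2P - 6.
Clearing the new market: 13 - 4P = 2P - 6, so P = 19/6 ≈ 3.1667 and q = 1/3 ≈ 0.3333.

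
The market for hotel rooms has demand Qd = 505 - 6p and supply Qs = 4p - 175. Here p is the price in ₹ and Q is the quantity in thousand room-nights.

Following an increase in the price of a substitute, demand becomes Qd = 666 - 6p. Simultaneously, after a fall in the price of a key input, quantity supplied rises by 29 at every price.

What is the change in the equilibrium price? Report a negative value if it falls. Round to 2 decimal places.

+13.20

Original equilibrium: 505 - 6p = 4p - 175 gives 680 = 10p, so p = 68 and Q = 97.
With the change applied: demand Qd = 666 - 6p, supply Qs = 4p - 146.
Equate the new curves: 666 - 6p = 4p - 146, giving 812 = 10p, p = 81.2, Q = 178.8.
Δp = 81.2 − 68 = +13.20.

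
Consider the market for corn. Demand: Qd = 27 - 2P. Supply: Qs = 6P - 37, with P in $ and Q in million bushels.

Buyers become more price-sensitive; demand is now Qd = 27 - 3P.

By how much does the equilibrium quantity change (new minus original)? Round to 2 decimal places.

-5.33

Before the shock: 27 - 2P = 6P - 37 ⇒ 64 = 8P ⇒ P = 8, Q = 11.
The shock moves the curves to Qd = 27 - 3P and Qs = 6P - 37.
Equate the new curves: 27 - 3P = 6P - 37, giving 64 = 9P, P = 64/9 ≈ 7.1111, Q = 17/3 ≈ 5.6667.
ΔQ = 5.6667 − 11 = -5.33.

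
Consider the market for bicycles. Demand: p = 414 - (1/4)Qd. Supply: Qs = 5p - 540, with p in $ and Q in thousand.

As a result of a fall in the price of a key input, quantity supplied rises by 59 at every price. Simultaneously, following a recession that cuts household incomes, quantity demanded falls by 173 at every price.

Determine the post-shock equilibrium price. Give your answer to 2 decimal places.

Before the shock: 1656 - 4p = 5p - 540 ⇒ 2196 = 9p ⇒ p = 244, Q = 680.
The new curves are Qd = 1483 - 4p (demand) and Qs = 5p - 481 (supply).
Setting them equal: 1483 - 4p = 5p - 481 → 1964 = 9p, so p = 1964/9 ≈ 218.2222 and Q = 5491/9 ≈ 610.1111.

218.22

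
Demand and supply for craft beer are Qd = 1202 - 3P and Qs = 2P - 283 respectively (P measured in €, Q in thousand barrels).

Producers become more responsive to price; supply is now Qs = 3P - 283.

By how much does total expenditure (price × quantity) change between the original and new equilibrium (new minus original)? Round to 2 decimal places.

Initially, 1202 - 3P = 2P - 283, so 1485 = 5P and P = 297, Q = 311.
The new curves are Qd = 1202 - 3P (demand) and Qs = 3P - 283 (supply).
Setting them equal: 1202 - 3P = 3P - 283 → 1485 = 6P, so P = 247.5 and Q = 459.5.
Expenditure moves from 297×311 = 92367 to 247.5×459.5 = 113726.25; change = +21359.25.

+21359.25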